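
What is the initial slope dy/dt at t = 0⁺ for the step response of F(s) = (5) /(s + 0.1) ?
IVT: y'(0⁺) = lim_{s→∞} s²·Y(s) = lim_{s→∞} s·F(s).
deg(num) = 0, deg(den) = 1, relative degree = 1, so s·F(s) → (leading num)/(leading den) = 5/1 = 5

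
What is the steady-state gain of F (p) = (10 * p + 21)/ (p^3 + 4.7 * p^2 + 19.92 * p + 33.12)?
DC gain = F(0) = num(0)/den(0) = 21/33.12 = 0.6341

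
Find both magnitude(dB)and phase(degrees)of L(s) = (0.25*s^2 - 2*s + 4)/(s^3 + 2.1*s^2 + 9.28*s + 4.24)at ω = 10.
Substitute s = j*10: L(j10) = 0.0259606 - 0.0172601j.
|L| = 20*log₁₀(sqrt(Re²+Im²)) = -30.12 dB.
∠L = atan2(Im, Re) = -33.62° (principal value).
Summing the individual angle contributions Σ∠(j10 − zᵢ) − Σ∠(j10 − pₖ) over the 2 zero(s) and 3 pole(s), each followed continuously from ω = 0 (DC phase referenced to (−180°, 180°]), gives -393.62°, i.e. the principal value - 360°. Continuous Bode phase = -393.62°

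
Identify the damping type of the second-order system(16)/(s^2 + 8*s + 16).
Standard form: ωn²/(s²+2ζωn·s+ωn²) gives ωn=4, ζ=1.
Critically damped (ζ = 1)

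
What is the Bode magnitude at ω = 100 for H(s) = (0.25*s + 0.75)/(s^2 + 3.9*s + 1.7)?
Substitute s = j*100: H(j100) = 2.24862e-05 - 0.00249955j.
|H(j100)| = sqrt(Re² + Im²) = 0.0025.
20*log₁₀(0.0025) = -52.04 dB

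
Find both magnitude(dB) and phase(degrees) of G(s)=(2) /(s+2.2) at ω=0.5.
Substitute s = j*0.5: G(j0.5) = 0.86444 - 0.196464j.
|G| = 20*log₁₀(sqrt(Re²+Im²)) = -1.05 dB.
∠G = atan2(Im, Re) = -12.80°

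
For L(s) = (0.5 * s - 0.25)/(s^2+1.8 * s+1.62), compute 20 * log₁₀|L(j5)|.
Substitute s = j*5: L(j5) = 0.0451624 - 0.089544j.
|L(j5)| = sqrt(Re² + Im²) = 0.1003.
20*log₁₀(0.1003) = -19.97 dB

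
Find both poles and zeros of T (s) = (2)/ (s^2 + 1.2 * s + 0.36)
Set denominator = 0: s^2 + 1.2*s + 0.36 = (s + 0.6)(s + 0.6) = 0 → Poles: -0.6, -0.6
Numerator is a nonzero constant (2) → Zeros: none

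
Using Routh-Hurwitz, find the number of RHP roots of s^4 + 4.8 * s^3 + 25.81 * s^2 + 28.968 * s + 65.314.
Routh array:
s^4: [1, 25.81, 65.314]; s^3: [4.8, 28.968]; s^2: [19.775, 65.314]; s^1: [13.1143]; s^0: [65.314]
First column: [1, 4.8, 19.775, 13.1143, 65.314]. Sign changes = RHP roots = 0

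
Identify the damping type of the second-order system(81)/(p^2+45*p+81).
Standard form: ωn²/(p²+2ζωn·p+ωn²) gives ωn=9, ζ=2.5.
Overdamped (ζ = 2.5 > 1)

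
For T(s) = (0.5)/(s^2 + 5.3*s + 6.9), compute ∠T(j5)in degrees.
Substitute s = j*5: T(j5) = -0.0087876 - 0.0128658j.
∠T(j5) = atan2(Im, Re) = atan2(-0.0128658, -0.0087876) = -124.33°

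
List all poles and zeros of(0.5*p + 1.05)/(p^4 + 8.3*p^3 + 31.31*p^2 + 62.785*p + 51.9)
Set denominator = 0: p^4 + 8.3*p^3 + 31.31*p^2 + 62.785*p + 51.9 = (p + 2.4)(p + 2.5)(p^2 + 3.4*p + 8.65) = 0 → Poles: -1.7 + 2.4j, -1.7 - 2.4j, -2.4, -2.5
Set numerator = 0: 0.5*p + 1.05 = 0 → Zeros: -2.1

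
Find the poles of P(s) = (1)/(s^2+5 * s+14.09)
Set denominator = 0: s^2 + 5*s + 14.09 = 0 → Poles: -2.5 + 2.8j, -2.5 - 2.8j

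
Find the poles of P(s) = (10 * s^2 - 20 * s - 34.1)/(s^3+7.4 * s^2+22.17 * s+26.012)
Set denominator = 0: s^3 + 7.4*s^2 + 22.17*s + 26.012 = (s + 2.8)(s^2 + 4.6*s + 9.29) = 0 → Poles: -2.3 + 2j, -2.3 - 2j, -2.8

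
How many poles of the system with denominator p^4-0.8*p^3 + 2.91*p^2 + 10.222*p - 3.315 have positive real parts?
p^4 - 0.8*p^3 + 2.91*p^2 + 10.222*p - 3.315 = (p - 0.3)(p + 1.7)(p^2 - 2.2*p + 6.5). Poles: -1.7, 0.3, 1.1 + 2.3j, 1.1 - 2.3j. RHP poles (Re>0): 3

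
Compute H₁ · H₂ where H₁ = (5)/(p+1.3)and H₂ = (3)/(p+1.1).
Series: H = H₁ · H₂ = (n₁·n₂)/(d₁·d₂).
Num: n₁·n₂ = 15. Den: d₁·d₂ = p^2 + 2.4*p + 1.43.
H(p) = (15)/(p^2 + 2.4*p + 1.43)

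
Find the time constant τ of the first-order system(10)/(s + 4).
First-order system: τ = -1/pole. Pole = -4. τ = -1/(-4) = 0.25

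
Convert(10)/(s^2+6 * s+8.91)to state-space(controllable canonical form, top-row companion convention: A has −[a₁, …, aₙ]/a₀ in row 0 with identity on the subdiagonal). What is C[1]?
Reachable canonical form: C = numerator coefficients (right-aligned, zero-padded to length n).
num = 10, C = [[0, 10]].
C[1] = 10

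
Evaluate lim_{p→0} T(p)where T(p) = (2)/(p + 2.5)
DC gain = T(0) = num(0)/den(0) = 2/2.5 = 0.8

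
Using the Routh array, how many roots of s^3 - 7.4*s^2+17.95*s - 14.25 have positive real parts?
Routh array:
s^3: [1, 17.95]; s^2: [-7.4, -14.25]; s^1: [16.0243]; s^0: [-14.25]
First column: [1, -7.4, 16.0243, -14.25]. Sign changes = RHP roots = 3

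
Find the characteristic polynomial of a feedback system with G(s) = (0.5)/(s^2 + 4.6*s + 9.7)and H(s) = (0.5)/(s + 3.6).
Characteristic poly = G_den * H_den + G_num * H_num = (s^3 + 8.2*s^2 + 26.26*s + 34.92) + (0.25) = s^3 + 8.2*s^2 + 26.26*s + 35.17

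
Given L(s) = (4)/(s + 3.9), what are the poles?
Set denominator = 0: s + 3.9 = 0 → Poles: -3.9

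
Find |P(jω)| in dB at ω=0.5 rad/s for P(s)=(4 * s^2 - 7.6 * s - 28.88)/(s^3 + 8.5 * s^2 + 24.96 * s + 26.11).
Substitute s = j*0.5: P(j0.5) = -1.04904 + 0.38194j.
|P(j0.5)| = sqrt(Re² + Im²) = 1.116.
20*log₁₀(1.116) = 0.96 dB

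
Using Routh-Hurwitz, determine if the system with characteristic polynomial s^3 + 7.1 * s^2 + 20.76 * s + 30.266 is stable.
Routh array:
s^3: [1, 20.76]; s^2: [7.1, 30.266]; s^1: [16.4972]; s^0: [30.266]
First column: [1, 7.1, 16.4972, 30.266]. Sign changes = 0.
Yes, stable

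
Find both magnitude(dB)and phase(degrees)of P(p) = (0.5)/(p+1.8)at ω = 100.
Substitute p = j*100: P(j100) = 8.99708e-05 - 0.00499838j.
|P| = 20*log₁₀(sqrt(Re²+Im²)) = -46.02 dB.
∠P = atan2(Im, Re) = -88.97°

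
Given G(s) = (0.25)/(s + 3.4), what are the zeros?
Numerator is a nonzero constant (0.25) → Zeros: none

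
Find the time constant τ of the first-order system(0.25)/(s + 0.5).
First-order system: τ = -1/pole. Pole = -0.5. τ = -1/(-0.5) = 2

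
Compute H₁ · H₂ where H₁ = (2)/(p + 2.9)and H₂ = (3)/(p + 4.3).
Series: H = H₁ · H₂ = (n₁·n₂)/(d₁·d₂).
Num: n₁·n₂ = 6. Den: d₁·d₂ = p^2 + 7.2*p + 12.47.
H(p) = (6)/(p^2 + 7.2*p + 12.47)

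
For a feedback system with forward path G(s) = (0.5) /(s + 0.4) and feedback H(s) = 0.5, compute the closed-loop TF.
Closed-loop T = G/(1+GH).
Numerator: G_num * H_den = 0.5.
Denominator: G_den * H_den + G_num * H_num = (s + 0.4) + (0.25) = s + 0.65.
T(s) = (0.5)/(s + 0.65)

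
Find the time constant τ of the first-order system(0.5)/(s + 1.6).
First-order system: τ = -1/pole. Pole = -1.6. τ = -1/(-1.6) = 0.625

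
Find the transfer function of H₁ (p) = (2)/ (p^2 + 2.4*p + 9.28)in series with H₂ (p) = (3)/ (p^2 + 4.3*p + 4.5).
Series: H = H₁ · H₂ = (n₁·n₂)/(d₁·d₂).
Num: n₁·n₂ = 6. Den: d₁·d₂ = p^4 + 6.7*p^3 + 24.1*p^2 + 50.704*p + 41.76.
H(p) = (6)/(p^4 + 6.7*p^3 + 24.1*p^2 + 50.704*p + 41.76)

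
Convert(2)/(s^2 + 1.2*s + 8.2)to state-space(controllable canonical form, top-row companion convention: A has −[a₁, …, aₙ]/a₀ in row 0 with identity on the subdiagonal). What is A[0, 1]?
Reachable canonical form for den = s^2 + 1.2*s + 8.2: top row of A = -[a₁,a₂,...,aₙ]/a₀, ones on the subdiagonal, zeros elsewhere.
A = [[-1.2, -8.2], [1, 0]].
A[0,1] = -8.2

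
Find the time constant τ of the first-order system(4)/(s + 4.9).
First-order system: τ = -1/pole. Pole = -4.9. τ = -1/(-4.9) = 0.2041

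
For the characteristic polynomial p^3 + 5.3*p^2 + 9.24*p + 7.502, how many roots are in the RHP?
p^3 + 5.3*p^2 + 9.24*p + 7.502 = (p + 3.1)(p^2 + 2.2*p + 2.42). Poles: -1.1 + 1.1j, -1.1 - 1.1j, -3.1. RHP poles (Re>0): 0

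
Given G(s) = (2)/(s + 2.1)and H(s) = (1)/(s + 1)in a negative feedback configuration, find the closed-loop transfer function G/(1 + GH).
Closed-loop T = G/(1+GH).
Numerator: G_num * H_den = 2*s + 2.
Denominator: G_den * H_den + G_num * H_num = (s^2 + 3.1*s + 2.1) + (2) = s^2 + 3.1*s + 4.1.
T(s) = (2*s + 2)/(s^2 + 3.1*s + 4.1)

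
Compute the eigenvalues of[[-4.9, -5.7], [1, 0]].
Eigenvalues solve det(λI - A) = 0.
Characteristic polynomial: λ^2 + 4.9*λ + 5.7 = 0.
Factor: (λ + 1.9)(λ + 3) = 0.
Roots: -1.9, -3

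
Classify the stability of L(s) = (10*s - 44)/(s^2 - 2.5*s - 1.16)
Denominator: s^2 - 2.5*s - 1.16 = (s - 2.9)(s + 0.4). Poles: -0.4, 2.9. Unstable (1 pole(s) in RHP)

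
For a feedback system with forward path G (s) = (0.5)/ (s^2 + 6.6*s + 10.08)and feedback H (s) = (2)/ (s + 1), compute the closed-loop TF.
Closed-loop T = G/(1+GH).
Numerator: G_num * H_den = 0.5*s + 0.5.
Denominator: G_den * H_den + G_num * H_num = (s^3 + 7.6*s^2 + 16.68*s + 10.08) + (1) = s^3 + 7.6*s^2 + 16.68*s + 11.08.
T(s) = (0.5*s + 0.5)/(s^3 + 7.6*s^2 + 16.68*s + 11.08)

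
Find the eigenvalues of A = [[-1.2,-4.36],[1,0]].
Eigenvalues solve det(λI - A) = 0.
Characteristic polynomial: λ^2 + 1.2*λ + 4.36 = 0.
Roots: -0.6 + 2j, -0.6 - 2j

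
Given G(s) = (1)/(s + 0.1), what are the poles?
Set denominator = 0: s + 0.1 = 0 → Poles: -0.1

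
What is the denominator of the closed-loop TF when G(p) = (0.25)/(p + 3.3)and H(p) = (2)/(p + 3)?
Characteristic poly = G_den * H_den + G_num * H_num = (p^2 + 6.3*p + 9.9) + (0.5) = p^2 + 6.3*p + 10.4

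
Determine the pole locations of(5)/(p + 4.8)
Set denominator = 0: p + 4.8 = 0 → Poles: -4.8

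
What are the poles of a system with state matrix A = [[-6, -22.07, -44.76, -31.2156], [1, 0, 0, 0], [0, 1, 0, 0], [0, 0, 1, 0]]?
Eigenvalues solve det(λI - A) = 0.
Characteristic polynomial: λ^4 + 6*λ^3 + 22.07*λ^2 + 44.76*λ + 31.2156 = 0.
Factor: (λ + 1.3)(λ + 2.3)(λ^2 + 2.4*λ + 10.44) = 0.
Roots: -1.2 + 3j, -1.2 - 3j, -1.3, -2.3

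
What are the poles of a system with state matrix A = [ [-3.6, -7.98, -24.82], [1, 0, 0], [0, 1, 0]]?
Eigenvalues solve det(λI - A) = 0.
Characteristic polynomial: λ^3 + 3.6*λ^2 + 7.98*λ + 24.82 = 0.
Factor: (λ + 3.4)(λ^2 + 0.2*λ + 7.3) = 0.
Roots: -0.1 + 2.7j, -0.1 - 2.7j, -3.4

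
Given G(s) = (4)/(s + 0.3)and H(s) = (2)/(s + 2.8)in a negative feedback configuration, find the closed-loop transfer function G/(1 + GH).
Closed-loop T = G/(1+GH).
Numerator: G_num * H_den = 4*s + 11.2.
Denominator: G_den * H_den + G_num * H_num = (s^2 + 3.1*s + 0.84) + (8) = s^2 + 3.1*s + 8.84.
T(s) = (4*s + 11.2)/(s^2 + 3.1*s + 8.84)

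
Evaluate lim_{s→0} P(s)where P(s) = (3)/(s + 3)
DC gain = P(0) = num(0)/den(0) = 3/3 = 1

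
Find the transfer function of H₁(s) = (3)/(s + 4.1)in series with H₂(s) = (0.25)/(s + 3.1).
Series: H = H₁ · H₂ = (n₁·n₂)/(d₁·d₂).
Num: n₁·n₂ = 0.75. Den: d₁·d₂ = s^2 + 7.2*s + 12.71.
H(s) = (0.75)/(s^2 + 7.2*s + 12.71)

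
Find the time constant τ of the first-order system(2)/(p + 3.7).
First-order system: τ = -1/pole. Pole = -3.7. τ = -1/(-3.7) = 0.2703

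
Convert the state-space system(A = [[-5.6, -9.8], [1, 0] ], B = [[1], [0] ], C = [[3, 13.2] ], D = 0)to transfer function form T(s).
T(s) = C(sI - A)⁻¹B + D.
Characteristic polynomial det(sI - A) = s^2 + 5.6*s + 9.8.
Numerator from C·adj(sI-A)·B + D·det(sI-A) = 3*s + 13.2.
T(s) = (3*s + 13.2)/(s^2 + 5.6*s + 9.8)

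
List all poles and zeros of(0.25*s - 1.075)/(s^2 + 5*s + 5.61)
Set denominator = 0: s^2 + 5*s + 5.61 = (s + 1.7)(s + 3.3) = 0 → Poles: -1.7, -3.3
Set numerator = 0: 0.25*s - 1.075 = 0 → Zeros: 4.3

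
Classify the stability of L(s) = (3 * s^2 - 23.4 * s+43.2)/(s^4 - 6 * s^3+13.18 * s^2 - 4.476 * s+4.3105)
Denominator: s^4 - 6*s^3 + 13.18*s^2 - 4.476*s + 4.3105 = (s^2 - 0.2*s + 0.37)(s^2 - 5.8*s + 11.65). Poles: 0.1 + 0.6j, 0.1 - 0.6j, 2.9 + 1.8j, 2.9 - 1.8j. Unstable (4 pole(s) in RHP)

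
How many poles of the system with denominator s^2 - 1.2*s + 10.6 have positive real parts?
Poles: 0.6 + 3.2j, 0.6 - 3.2j. RHP poles (Re>0): 2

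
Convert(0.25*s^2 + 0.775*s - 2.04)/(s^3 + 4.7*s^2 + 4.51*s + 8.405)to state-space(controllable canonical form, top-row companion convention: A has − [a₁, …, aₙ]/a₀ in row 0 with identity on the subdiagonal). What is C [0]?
Reachable canonical form: C = numerator coefficients (right-aligned, zero-padded to length n).
num = 0.25*s^2 + 0.775*s - 2.04, C = [[0.25, 0.775, -2.04]].
C[0] = 0.25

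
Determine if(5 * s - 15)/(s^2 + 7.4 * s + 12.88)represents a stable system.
Denominator: s^2 + 7.4*s + 12.88 = (s + 2.8)(s + 4.6). Poles: -2.8, -4.6. All Re(p)<0: Yes (stable)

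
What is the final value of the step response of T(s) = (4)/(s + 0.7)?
FVT: lim_{t→∞} y(t) = lim_{s→0} s*Y(s) where Y(s) = T(s)/s.
= lim_{s→0} T(s) = T(0) = num(0)/den(0) = 4/0.7 = 5.714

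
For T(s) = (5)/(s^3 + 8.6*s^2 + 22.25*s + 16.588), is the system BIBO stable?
Denominator: s^3 + 8.6*s^2 + 22.25*s + 16.588 = (s + 1.3)(s + 2.9)(s + 4.4). Poles: -1.3, -2.9, -4.4. All Re(p)<0: Yes (stable)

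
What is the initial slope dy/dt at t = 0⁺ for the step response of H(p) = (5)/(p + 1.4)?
IVT: y'(0⁺) = lim_{p→∞} p²·Y(p) = lim_{p→∞} p·H(p).
deg(num) = 0, deg(den) = 1, relative degree = 1, so p·H(p) → (leading num)/(leading den) = 5/1 = 5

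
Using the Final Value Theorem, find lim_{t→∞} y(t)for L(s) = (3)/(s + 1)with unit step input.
FVT: lim_{t→∞} y(t) = lim_{s→0} s*Y(s) where Y(s) = L(s)/s.
= lim_{s→0} L(s) = L(0) = num(0)/den(0) = 3/1 = 3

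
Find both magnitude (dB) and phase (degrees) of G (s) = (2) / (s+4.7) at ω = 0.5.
Substitute s = j*0.5: G(j0.5) = 0.42077 - 0.0447628j.
|G| = 20*log₁₀(sqrt(Re²+Im²)) = -7.47 dB.
∠G = atan2(Im, Re) = -6.07°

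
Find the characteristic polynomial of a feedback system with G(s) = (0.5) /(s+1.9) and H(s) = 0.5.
Characteristic poly = G_den * H_den + G_num * H_num = (s + 1.9) + (0.25) = s + 2.15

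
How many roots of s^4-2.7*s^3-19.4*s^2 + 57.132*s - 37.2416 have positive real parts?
Factor: s^4 - 2.7*s^3 - 19.4*s^2 + 57.132*s - 37.2416 = (s - 4.6)(s - 1.6)(s + 4.6)(s - 1.1).
Roots: -4.6, 1.1, 1.6, 4.6.
RHP roots (Re>0): 3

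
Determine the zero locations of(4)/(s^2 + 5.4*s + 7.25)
Numerator is a nonzero constant (4) → Zeros: none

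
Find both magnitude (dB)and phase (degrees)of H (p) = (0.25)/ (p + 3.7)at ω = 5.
Substitute p = j*5: H(j5) = 0.023908 - 0.0323081j.
|H| = 20*log₁₀(sqrt(Re²+Im²)) = -27.92 dB.
∠H = atan2(Im, Re) = -53.50°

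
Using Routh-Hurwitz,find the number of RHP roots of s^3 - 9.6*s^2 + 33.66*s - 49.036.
Routh array:
s^3: [1, 33.66]; s^2: [-9.6, -49.036]; s^1: [28.5521]; s^0: [-49.036]
First column: [1, -9.6, 28.5521, -49.036]. Sign changes = RHP roots = 3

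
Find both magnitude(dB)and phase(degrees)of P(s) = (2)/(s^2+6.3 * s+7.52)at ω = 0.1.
Substitute s = j*0.1: P(j0.1) = 0.264451 - 0.0221843j.
|P| = 20*log₁₀(sqrt(Re²+Im²)) = -11.52 dB.
∠P = atan2(Im, Re) = -4.80°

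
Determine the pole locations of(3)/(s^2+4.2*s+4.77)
Set denominator = 0: s^2 + 4.2*s + 4.77 = 0 → Poles: -2.1 + 0.6j, -2.1 - 0.6j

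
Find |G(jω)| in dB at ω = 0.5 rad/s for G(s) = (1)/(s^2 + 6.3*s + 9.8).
Substitute s = j*0.5: G(j0.5) = 0.0944376 - 0.0311496j.
|G(j0.5)| = sqrt(Re² + Im²) = 0.09944.
20*log₁₀(0.09944) = -20.05 dB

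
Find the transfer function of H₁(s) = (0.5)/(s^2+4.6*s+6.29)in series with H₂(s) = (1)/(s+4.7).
Series: H = H₁ · H₂ = (n₁·n₂)/(d₁·d₂).
Num: n₁·n₂ = 0.5. Den: d₁·d₂ = s^3 + 9.3*s^2 + 27.91*s + 29.563.
H(s) = (0.5)/(s^3 + 9.3*s^2 + 27.91*s + 29.563)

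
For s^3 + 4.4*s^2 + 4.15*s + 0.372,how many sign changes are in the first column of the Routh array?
Routh array:
s^3: [1, 4.15]; s^2: [4.4, 0.372]; s^1: [4.06545]; s^0: [0.372]
First column: [1, 4.4, 4.06545, 0.372]. Sign changes = 0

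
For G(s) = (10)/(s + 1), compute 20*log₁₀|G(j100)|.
Substitute s = j*100: G(j100) = 0.0009999 - 0.09999j.
|G(j100)| = sqrt(Re² + Im²) = 0.1.
20*log₁₀(0.1) = -20.00 dB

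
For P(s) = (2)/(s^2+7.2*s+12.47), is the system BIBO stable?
Denominator: s^2 + 7.2*s + 12.47 = (s + 4.3)(s + 2.9). Poles: -2.9, -4.3. All Re(p)<0: Yes (stable)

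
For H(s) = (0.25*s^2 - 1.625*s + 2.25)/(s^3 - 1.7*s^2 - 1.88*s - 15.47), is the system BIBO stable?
Denominator: s^3 - 1.7*s^2 - 1.88*s - 15.47 = (s - 3.5)(s^2 + 1.8*s + 4.42). Poles: -0.9 + 1.9j, -0.9 - 1.9j, 3.5. All Re(p)<0: No (unstable)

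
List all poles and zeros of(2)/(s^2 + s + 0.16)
Set denominator = 0: s^2 + s + 0.16 = (s + 0.8)(s + 0.2) = 0 → Poles: -0.2, -0.8
Numerator is a nonzero constant (2) → Zeros: none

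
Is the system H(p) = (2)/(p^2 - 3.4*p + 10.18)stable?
Denominator: p^2 - 3.4*p + 10.18. Poles: 1.7 + 2.7j, 1.7 - 2.7j. All Re(p)<0: No (unstable)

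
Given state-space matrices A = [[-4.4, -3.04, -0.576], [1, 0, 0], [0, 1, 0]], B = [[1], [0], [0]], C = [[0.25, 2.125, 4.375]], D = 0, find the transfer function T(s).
T(s) = C(sI - A)⁻¹B + D.
Characteristic polynomial det(sI - A) = s^3 + 4.4*s^2 + 3.04*s + 0.576.
Numerator from C·adj(sI-A)·B + D·det(sI-A) = 0.25*s^2 + 2.125*s + 4.375.
T(s) = (0.25*s^2 + 2.125*s + 4.375)/(s^3 + 4.4*s^2 + 3.04*s + 0.576)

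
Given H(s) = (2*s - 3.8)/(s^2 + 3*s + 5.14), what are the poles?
Set denominator = 0: s^2 + 3*s + 5.14 = 0 → Poles: -1.5 + 1.7j, -1.5 - 1.7j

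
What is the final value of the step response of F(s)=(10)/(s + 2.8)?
FVT: lim_{t→∞} y(t) = lim_{s→0} s*Y(s) where Y(s) = F(s)/s.
= lim_{s→0} F(s) = F(0) = num(0)/den(0) = 10/2.8 = 3.571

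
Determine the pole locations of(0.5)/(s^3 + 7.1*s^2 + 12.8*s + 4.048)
Set denominator = 0: s^3 + 7.1*s^2 + 12.8*s + 4.048 = (s + 4.4)(s + 2.3)(s + 0.4) = 0 → Poles: -0.4, -2.3, -4.4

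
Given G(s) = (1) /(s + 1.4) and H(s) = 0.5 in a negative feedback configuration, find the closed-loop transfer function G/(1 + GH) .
Closed-loop T = G/(1+GH).
Numerator: G_num * H_den = 1.
Denominator: G_den * H_den + G_num * H_num = (s + 1.4) + (0.5) = s + 1.9.
T(s) = (1)/(s + 1.9)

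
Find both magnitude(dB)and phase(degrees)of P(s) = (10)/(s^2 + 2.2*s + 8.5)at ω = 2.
Substitute s = j*2: P(j2) = 1.13608 - 1.11083j.
|P| = 20*log₁₀(sqrt(Re²+Im²)) = 4.02 dB.
∠P = atan2(Im, Re) = -44.36°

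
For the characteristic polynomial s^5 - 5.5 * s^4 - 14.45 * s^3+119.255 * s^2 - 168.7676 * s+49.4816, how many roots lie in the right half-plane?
Factor: s^5 - 5.5*s^4 - 14.45*s^3 + 119.255*s^2 - 168.7676*s + 49.4816 = (s - 0.4)(s - 3.5)(s + 4.7)(s - 4.7)(s - 1.6).
Roots: -4.7, 0.4, 1.6, 3.5, 4.7.
RHP roots (Re>0): 4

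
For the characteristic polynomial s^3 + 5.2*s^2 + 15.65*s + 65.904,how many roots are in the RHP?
s^3 + 5.2*s^2 + 15.65*s + 65.904 = (s + 4.8)(s^2 + 0.4*s + 13.73). Poles: -0.2 + 3.7j, -0.2 - 3.7j, -4.8. RHP poles (Re>0): 0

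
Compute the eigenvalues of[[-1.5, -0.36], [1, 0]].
Eigenvalues solve det(λI - A) = 0.
Characteristic polynomial: λ^2 + 1.5*λ + 0.36 = 0.
Factor: (λ + 1.2)(λ + 0.3) = 0.
Roots: -0.3, -1.2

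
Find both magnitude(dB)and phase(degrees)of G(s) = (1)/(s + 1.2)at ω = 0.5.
Substitute s = j*0.5: G(j0.5) = 0.710059 - 0.295858j.
|G| = 20*log₁₀(sqrt(Re²+Im²)) = -2.28 dB.
∠G = atan2(Im, Re) = -22.62°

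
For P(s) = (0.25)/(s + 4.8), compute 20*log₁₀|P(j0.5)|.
Substitute s = j*0.5: P(j0.5) = 0.0515243 - 0.00536711j.
|P(j0.5)| = sqrt(Re² + Im²) = 0.0518.
20*log₁₀(0.0518) = -25.71 dB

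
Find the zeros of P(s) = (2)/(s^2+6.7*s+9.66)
Numerator is a nonzero constant (2) → Zeros: none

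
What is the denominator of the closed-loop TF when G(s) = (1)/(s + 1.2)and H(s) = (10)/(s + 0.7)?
Characteristic poly = G_den * H_den + G_num * H_num = (s^2 + 1.9*s + 0.84) + (10) = s^2 + 1.9*s + 10.84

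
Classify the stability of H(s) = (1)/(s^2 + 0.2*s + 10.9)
Denominator: s^2 + 0.2*s + 10.9. Poles: -0.1 + 3.3j, -0.1 - 3.3j. Stable (all poles in LHP)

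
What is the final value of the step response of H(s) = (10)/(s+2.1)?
FVT: lim_{t→∞} y(t) = lim_{s→0} s*Y(s) where Y(s) = H(s)/s.
= lim_{s→0} H(s) = H(0) = num(0)/den(0) = 10/2.1 = 4.762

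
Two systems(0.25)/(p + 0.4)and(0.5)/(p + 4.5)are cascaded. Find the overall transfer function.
Series: H = H₁ · H₂ = (n₁·n₂)/(d₁·d₂).
Num: n₁·n₂ = 0.125. Den: d₁·d₂ = p^2 + 4.9*p + 1.8.
H(p) = (0.125)/(p^2 + 4.9*p + 1.8)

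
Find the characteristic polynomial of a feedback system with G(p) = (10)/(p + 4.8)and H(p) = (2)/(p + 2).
Characteristic poly = G_den * H_den + G_num * H_num = (p^2 + 6.8*p + 9.6) + (20) = p^2 + 6.8*p + 29.6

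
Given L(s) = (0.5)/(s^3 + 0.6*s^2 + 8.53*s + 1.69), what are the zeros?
Numerator is a nonzero constant (0.5) → Zeros: none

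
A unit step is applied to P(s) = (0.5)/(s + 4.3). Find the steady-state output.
FVT: lim_{t→∞} y(t) = lim_{s→0} s*Y(s) where Y(s) = P(s)/s.
= lim_{s→0} P(s) = P(0) = num(0)/den(0) = 0.5/4.3 = 0.1163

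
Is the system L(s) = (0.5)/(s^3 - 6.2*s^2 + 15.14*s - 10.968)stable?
Denominator: s^3 - 6.2*s^2 + 15.14*s - 10.968 = (s - 1.2)(s^2 - 5*s + 9.14). Poles: 1.2, 2.5 + 1.7j, 2.5 - 1.7j. All Re(p)<0: No (unstable)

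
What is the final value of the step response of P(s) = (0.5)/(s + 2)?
FVT: lim_{t→∞} y(t) = lim_{s→0} s*Y(s) where Y(s) = P(s)/s.
= lim_{s→0} P(s) = P(0) = num(0)/den(0) = 0.5/2 = 0.25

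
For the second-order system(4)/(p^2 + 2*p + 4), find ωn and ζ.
Standard form: ωn²/(p²+2ζωn·p+ωn²).
const=4=ωn² → ωn=2, p coeff=2=2ζωn → ζ=0.5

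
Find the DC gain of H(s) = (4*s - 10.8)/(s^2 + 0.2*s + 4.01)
DC gain = H(0) = num(0)/den(0) = -10.8/4.01 = -2.693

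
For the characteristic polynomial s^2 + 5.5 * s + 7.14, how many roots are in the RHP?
s^2 + 5.5*s + 7.14 = (s + 3.4)(s + 2.1). Poles: -2.1, -3.4. RHP poles (Re>0): 0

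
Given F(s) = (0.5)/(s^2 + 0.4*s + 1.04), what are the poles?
Set denominator = 0: s^2 + 0.4*s + 1.04 = 0 → Poles: -0.2 + 1j, -0.2 - 1j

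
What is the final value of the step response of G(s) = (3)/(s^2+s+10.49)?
FVT: lim_{t→∞} y(t) = lim_{s→0} s*Y(s) where Y(s) = G(s)/s.
= lim_{s→0} G(s) = G(0) = num(0)/den(0) = 3/10.49 = 0.286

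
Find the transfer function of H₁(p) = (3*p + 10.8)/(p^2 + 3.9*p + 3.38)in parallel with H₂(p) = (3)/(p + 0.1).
Parallel: H = H₁ + H₂ = (n₁·d₂ + n₂·d₁)/(d₁·d₂).
n₁·d₂ = 3*p^2 + 11.1*p + 1.08. n₂·d₁ = 3*p^2 + 11.7*p + 10.14. Sum = 6*p^2 + 22.8*p + 11.22. d₁·d₂ = p^3 + 4*p^2 + 3.77*p + 0.338.
H(p) = (6*p^2 + 22.8*p + 11.22)/(p^3 + 4*p^2 + 3.77*p + 0.338)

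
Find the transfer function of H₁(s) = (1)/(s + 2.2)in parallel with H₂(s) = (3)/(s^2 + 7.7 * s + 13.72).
Parallel: H = H₁ + H₂ = (n₁·d₂ + n₂·d₁)/(d₁·d₂).
n₁·d₂ = s^2 + 7.7*s + 13.72. n₂·d₁ = 3*s + 6.6. Sum = s^2 + 10.7*s + 20.32. d₁·d₂ = s^3 + 9.9*s^2 + 30.66*s + 30.184.
H(s) = (s^2 + 10.7*s + 20.32)/(s^3 + 9.9*s^2 + 30.66*s + 30.184)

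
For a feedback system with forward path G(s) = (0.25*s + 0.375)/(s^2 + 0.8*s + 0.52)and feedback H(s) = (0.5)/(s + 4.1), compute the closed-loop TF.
Closed-loop T = G/(1+GH).
Numerator: G_num * H_den = 0.25*s^2 + 1.4*s + 1.5375.
Denominator: G_den * H_den + G_num * H_num = (s^3 + 4.9*s^2 + 3.8*s + 2.132) + (0.125*s + 0.1875) = s^3 + 4.9*s^2 + 3.925*s + 2.3195.
T(s) = (0.25*s^2 + 1.4*s + 1.5375)/(s^3 + 4.9*s^2 + 3.925*s + 2.3195)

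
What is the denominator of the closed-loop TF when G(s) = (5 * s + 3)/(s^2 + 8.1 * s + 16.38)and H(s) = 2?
Characteristic poly = G_den * H_den + G_num * H_num = (s^2 + 8.1*s + 16.38) + (10*s + 6) = s^2 + 18.1*s + 22.38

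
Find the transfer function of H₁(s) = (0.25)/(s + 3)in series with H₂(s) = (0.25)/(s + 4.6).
Series: H = H₁ · H₂ = (n₁·n₂)/(d₁·d₂).
Num: n₁·n₂ = 0.0625. Den: d₁·d₂ = s^2 + 7.6*s + 13.8.
H(s) = (0.0625)/(s^2 + 7.6*s + 13.8)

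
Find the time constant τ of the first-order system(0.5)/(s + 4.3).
First-order system: τ = -1/pole. Pole = -4.3. τ = -1/(-4.3) = 0.2326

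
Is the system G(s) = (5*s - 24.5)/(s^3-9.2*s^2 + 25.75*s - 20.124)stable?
Denominator: s^3 - 9.2*s^2 + 25.75*s - 20.124 = (s - 1.3)(s - 3.6)(s - 4.3). Poles: 1.3, 3.6, 4.3. All Re(p)<0: No (unstable)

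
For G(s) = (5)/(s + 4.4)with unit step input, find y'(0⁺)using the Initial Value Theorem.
IVT: y'(0⁺) = lim_{s→∞} s²·Y(s) = lim_{s→∞} s·G(s).
deg(num) = 0, deg(den) = 1, relative degree = 1, so s·G(s) → (leading num)/(leading den) = 5/1 = 5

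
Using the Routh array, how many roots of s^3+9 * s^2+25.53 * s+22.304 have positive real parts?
Routh array:
s^3: [1, 25.53]; s^2: [9, 22.304]; s^1: [23.0518]; s^0: [22.304]
First column: [1, 9, 23.0518, 22.304]. Sign changes = RHP roots = 0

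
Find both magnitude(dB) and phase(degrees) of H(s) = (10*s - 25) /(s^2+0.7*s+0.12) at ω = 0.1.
Substitute s = j*0.1: H(j0.1) = -157.647 + 109.412j.
|H| = 20*log₁₀(sqrt(Re²+Im²)) = 45.66 dB.
∠H = atan2(Im, Re) = 145.24°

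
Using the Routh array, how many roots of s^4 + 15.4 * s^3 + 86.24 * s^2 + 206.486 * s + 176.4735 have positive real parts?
Routh array:
s^4: [1, 86.24, 176.4735]; s^3: [15.4, 206.486]; s^2: [72.8318, 176.4735]; s^1: [169.171]; s^0: [176.4735]
First column: [1, 15.4, 72.8318, 169.171, 176.4735]. Sign changes = RHP roots = 0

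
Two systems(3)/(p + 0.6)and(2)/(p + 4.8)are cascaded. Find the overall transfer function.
Series: H = H₁ · H₂ = (n₁·n₂)/(d₁·d₂).
Num: n₁·n₂ = 6. Den: d₁·d₂ = p^2 + 5.4*p + 2.88.
H(p) = (6)/(p^2 + 5.4*p + 2.88)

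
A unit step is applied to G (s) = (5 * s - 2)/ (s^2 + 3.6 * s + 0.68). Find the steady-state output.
FVT: lim_{t→∞} y(t) = lim_{s→0} s*Y(s) where Y(s) = G(s)/s.
= lim_{s→0} G(s) = G(0) = num(0)/den(0) = -2/0.68 = -2.941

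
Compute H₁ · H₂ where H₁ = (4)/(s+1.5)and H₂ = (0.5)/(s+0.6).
Series: H = H₁ · H₂ = (n₁·n₂)/(d₁·d₂).
Num: n₁·n₂ = 2. Den: d₁·d₂ = s^2 + 2.1*s + 0.9.
H(s) = (2)/(s^2 + 2.1*s + 0.9)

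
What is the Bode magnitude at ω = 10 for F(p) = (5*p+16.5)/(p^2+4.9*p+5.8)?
Substitute p = j*10: F(j10) = 0.0794438 - 0.489461j.
|F(j10)| = sqrt(Re² + Im²) = 0.4959.
20*log₁₀(0.4959) = -6.09 dB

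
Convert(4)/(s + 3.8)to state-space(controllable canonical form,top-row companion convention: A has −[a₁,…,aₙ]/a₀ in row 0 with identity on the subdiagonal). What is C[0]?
Reachable canonical form: C = numerator coefficients (right-aligned, zero-padded to length n).
num = 4, C = [[4]].
C[0] = 4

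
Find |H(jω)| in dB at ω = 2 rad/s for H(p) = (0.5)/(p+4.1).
Substitute p = j*2: H(j2) = 0.0985103 - 0.0480538j.
|H(j2)| = sqrt(Re² + Im²) = 0.1096.
20*log₁₀(0.1096) = -19.20 dB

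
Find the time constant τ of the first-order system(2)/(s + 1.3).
First-order system: τ = -1/pole. Pole = -1.3. τ = -1/(-1.3) = 0.7692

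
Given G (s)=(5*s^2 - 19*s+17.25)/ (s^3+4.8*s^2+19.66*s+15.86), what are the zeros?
Set numerator = 0: 5*s^2 - 19*s + 17.25 = 5*(s - 2.3)(s - 1.5) = 0 → Zeros: 1.5, 2.3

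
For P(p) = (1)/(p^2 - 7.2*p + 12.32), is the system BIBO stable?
Denominator: p^2 - 7.2*p + 12.32 = (p - 4.4)(p - 2.8). Poles: 2.8, 4.4. All Re(p)<0: No (unstable)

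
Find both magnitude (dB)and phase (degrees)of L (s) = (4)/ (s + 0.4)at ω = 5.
Substitute s = j*5: L(j5) = 0.063593 - 0.794913j.
|L| = 20*log₁₀(sqrt(Re²+Im²)) = -1.97 dB.
∠L = atan2(Im, Re) = -85.43°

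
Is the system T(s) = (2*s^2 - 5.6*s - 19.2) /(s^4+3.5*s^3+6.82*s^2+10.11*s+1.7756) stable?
Denominator: s^4 + 3.5*s^3 + 6.82*s^2 + 10.11*s + 1.7756 = (s + 0.2)(s + 2.3)(s^2 + s + 3.86). Poles: -0.2, -0.5 + 1.9j, -0.5 - 1.9j, -2.3. All Re(p)<0: Yes (stable)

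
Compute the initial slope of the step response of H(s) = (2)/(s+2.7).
IVT: y'(0⁺) = lim_{s→∞} s²·Y(s) = lim_{s→∞} s·H(s).
deg(num) = 0, deg(den) = 1, relative degree = 1, so s·H(s) → (leading num)/(leading den) = 2/1 = 2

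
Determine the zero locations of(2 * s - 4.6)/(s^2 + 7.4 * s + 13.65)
Set numerator = 0: 2*s - 4.6 = 0 → Zeros: 2.3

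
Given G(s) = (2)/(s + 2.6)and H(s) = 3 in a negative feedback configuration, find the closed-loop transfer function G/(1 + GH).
Closed-loop T = G/(1+GH).
Numerator: G_num * H_den = 2.
Denominator: G_den * H_den + G_num * H_num = (s + 2.6) + (6) = s + 8.6.
T(s) = (2)/(s + 8.6)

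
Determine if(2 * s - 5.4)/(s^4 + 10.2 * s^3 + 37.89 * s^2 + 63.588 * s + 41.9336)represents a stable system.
Denominator: s^4 + 10.2*s^3 + 37.89*s^2 + 63.588*s + 41.9336 = (s + 2.3)(s + 4.3)(s^2 + 3.6*s + 4.24). Poles: -1.8 + 1j, -1.8 - 1j, -2.3, -4.3. All Re(p)<0: Yes (stable)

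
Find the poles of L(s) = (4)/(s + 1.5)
Set denominator = 0: s + 1.5 = 0 → Poles: -1.5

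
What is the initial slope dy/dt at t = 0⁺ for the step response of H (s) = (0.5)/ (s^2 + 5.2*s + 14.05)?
IVT: y'(0⁺) = lim_{s→∞} s²·Y(s) = lim_{s→∞} s·H(s).
deg(num) = 0, deg(den) = 2, relative degree = 2 ≥ 2, so s·H(s) → 0. Initial slope = 0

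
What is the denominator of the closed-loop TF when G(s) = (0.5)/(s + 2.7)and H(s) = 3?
Characteristic poly = G_den * H_den + G_num * H_num = (s + 2.7) + (1.5) = s + 4.2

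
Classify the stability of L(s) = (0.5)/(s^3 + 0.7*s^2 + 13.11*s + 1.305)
Denominator: s^3 + 0.7*s^2 + 13.11*s + 1.305 = (s + 0.1)(s^2 + 0.6*s + 13.05). Poles: -0.1, -0.3 + 3.6j, -0.3 - 3.6j. Stable (all poles in LHP)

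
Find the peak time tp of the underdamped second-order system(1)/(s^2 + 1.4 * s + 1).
Standard form: ωn²/(s²+2ζωn·s+ωn²) → ωn = 1, ζ = 0.7.
ωd = ωn·√(1-ζ²) = 1·√(1-0.7²) = 0.7141.
tp = π/ωd = π/0.7141 = 4.399 s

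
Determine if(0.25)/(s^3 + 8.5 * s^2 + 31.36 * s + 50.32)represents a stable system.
Denominator: s^3 + 8.5*s^2 + 31.36*s + 50.32 = (s + 3.7)(s^2 + 4.8*s + 13.6). Poles: -2.4 + 2.8j, -2.4 - 2.8j, -3.7. All Re(p)<0: Yes (stable)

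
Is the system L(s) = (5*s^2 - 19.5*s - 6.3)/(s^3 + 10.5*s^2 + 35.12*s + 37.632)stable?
Denominator: s^3 + 10.5*s^2 + 35.12*s + 37.632 = (s + 4.9)(s + 2.4)(s + 3.2). Poles: -2.4, -3.2, -4.9. All Re(p)<0: Yes (stable)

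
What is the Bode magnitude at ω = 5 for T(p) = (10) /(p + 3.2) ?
Substitute p = j*5: T(j5) = 0.908059 - 1.41884j.
|T(j5)| = sqrt(Re² + Im²) = 1.685.
20*log₁₀(1.685) = 4.53 dB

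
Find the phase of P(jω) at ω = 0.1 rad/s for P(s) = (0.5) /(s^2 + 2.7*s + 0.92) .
Substitute s = j*0.1: P(j0.1) = 0.504994 - 0.149834j.
∠P(j0.1) = atan2(Im, Re) = atan2(-0.149834, 0.504994) = -16.53°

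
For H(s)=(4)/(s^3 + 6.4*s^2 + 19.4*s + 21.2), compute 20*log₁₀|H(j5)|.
Substitute s = j*5: H(j5) = -0.0276915 + 0.00558619j.
|H(j5)| = sqrt(Re² + Im²) = 0.02825.
20*log₁₀(0.02825) = -30.98 dB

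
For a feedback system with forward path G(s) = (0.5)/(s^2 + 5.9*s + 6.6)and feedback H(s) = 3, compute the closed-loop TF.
Closed-loop T = G/(1+GH).
Numerator: G_num * H_den = 0.5.
Denominator: G_den * H_den + G_num * H_num = (s^2 + 5.9*s + 6.6) + (1.5) = s^2 + 5.9*s + 8.1.
T(s) = (0.5)/(s^2 + 5.9*s + 8.1)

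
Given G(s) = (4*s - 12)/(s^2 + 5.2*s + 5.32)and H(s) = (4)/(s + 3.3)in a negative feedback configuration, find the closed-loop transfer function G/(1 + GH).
Closed-loop T = G/(1+GH).
Numerator: G_num * H_den = 4*s^2 + 1.2*s - 39.6.
Denominator: G_den * H_den + G_num * H_num = (s^3 + 8.5*s^2 + 22.48*s + 17.556) + (16*s - 48) = s^3 + 8.5*s^2 + 38.48*s - 30.444.
T(s) = (4*s^2 + 1.2*s - 39.6)/(s^3 + 8.5*s^2 + 38.48*s - 30.444)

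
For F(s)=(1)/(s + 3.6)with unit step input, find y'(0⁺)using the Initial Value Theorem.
IVT: y'(0⁺) = lim_{s→∞} s²·Y(s) = lim_{s→∞} s·F(s).
deg(num) = 0, deg(den) = 1, relative degree = 1, so s·F(s) → (leading num)/(leading den) = 1/1 = 1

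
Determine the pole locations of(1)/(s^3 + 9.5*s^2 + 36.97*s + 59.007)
Set denominator = 0: s^3 + 9.5*s^2 + 36.97*s + 59.007 = (s + 3.9)(s^2 + 5.6*s + 15.13) = 0 → Poles: -2.8 + 2.7j, -2.8 - 2.7j, -3.9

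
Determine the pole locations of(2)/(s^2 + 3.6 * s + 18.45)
Set denominator = 0: s^2 + 3.6*s + 18.45 = 0 → Poles: -1.8 + 3.9j, -1.8 - 3.9j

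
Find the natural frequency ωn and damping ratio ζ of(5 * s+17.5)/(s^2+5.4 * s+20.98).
Underdamped: complex pole -2.7 + 3.7j. ωn = |pole| = 4.58, ζ = -Re(pole)/ωn = 0.5895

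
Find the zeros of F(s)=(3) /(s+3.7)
Numerator is a nonzero constant (3) → Zeros: none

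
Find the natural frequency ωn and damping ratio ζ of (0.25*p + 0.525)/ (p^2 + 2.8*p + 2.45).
Underdamped: complex pole -1.4 + 0.7j. ωn = |pole| = 1.565, ζ = -Re(pole)/ωn = 0.8944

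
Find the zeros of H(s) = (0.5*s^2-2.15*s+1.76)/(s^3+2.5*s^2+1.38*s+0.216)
Set numerator = 0: 0.5*s^2 - 2.15*s + 1.76 = 0.5*(s - 1.1)(s - 3.2) = 0 → Zeros: 1.1, 3.2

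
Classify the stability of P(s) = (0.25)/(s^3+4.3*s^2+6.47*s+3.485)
Denominator: s^3 + 4.3*s^2 + 6.47*s + 3.485 = (s + 1.7)(s^2 + 2.6*s + 2.05). Poles: -1.3 + 0.6j, -1.3 - 0.6j, -1.7. Stable (all poles in LHP)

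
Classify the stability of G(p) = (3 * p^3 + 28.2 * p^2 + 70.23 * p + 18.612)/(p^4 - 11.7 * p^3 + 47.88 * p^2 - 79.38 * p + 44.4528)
Denominator: p^4 - 11.7*p^3 + 47.88*p^2 - 79.38*p + 44.4528 = (p - 4.2)(p - 1.2)(p - 4.2)(p - 2.1). Poles: 1.2, 2.1, 4.2, 4.2. Unstable (4 pole(s) in RHP)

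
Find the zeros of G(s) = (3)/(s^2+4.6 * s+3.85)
Numerator is a nonzero constant (3) → Zeros: none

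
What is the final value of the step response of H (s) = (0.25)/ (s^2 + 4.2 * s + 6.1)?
FVT: lim_{t→∞} y(t) = lim_{s→0} s*Y(s) where Y(s) = H(s)/s.
= lim_{s→0} H(s) = H(0) = num(0)/den(0) = 0.25/6.1 = 0.04098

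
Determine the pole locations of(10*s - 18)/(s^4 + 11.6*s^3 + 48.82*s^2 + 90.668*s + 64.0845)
Set denominator = 0: s^4 + 11.6*s^3 + 48.82*s^2 + 90.668*s + 64.0845 = (s + 4.7)(s + 2.7)(s^2 + 4.2*s + 5.05) = 0 → Poles: -2.1 + 0.8j, -2.1 - 0.8j, -2.7, -4.7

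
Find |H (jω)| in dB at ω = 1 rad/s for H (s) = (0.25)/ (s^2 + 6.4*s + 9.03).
Substitute s = j*1: H(j1) = 0.0190391 - 0.0151744j.
|H(j1)| = sqrt(Re² + Im²) = 0.02435.
20*log₁₀(0.02435) = -32.27 dB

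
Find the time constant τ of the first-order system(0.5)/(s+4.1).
First-order system: τ = -1/pole. Pole = -4.1. τ = -1/(-4.1) = 0.2439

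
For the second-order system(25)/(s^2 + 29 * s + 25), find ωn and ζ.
Standard form: ωn²/(s²+2ζωn·s+ωn²).
const=25=ωn² → ωn=5, s coeff=29=2ζωn → ζ=2.9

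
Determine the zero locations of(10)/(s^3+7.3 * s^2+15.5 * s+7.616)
Numerator is a nonzero constant (10) → Zeros: none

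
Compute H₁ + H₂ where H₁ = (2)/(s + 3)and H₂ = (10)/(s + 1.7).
Parallel: H = H₁ + H₂ = (n₁·d₂ + n₂·d₁)/(d₁·d₂).
n₁·d₂ = 2*s + 3.4. n₂·d₁ = 10*s + 30. Sum = 12*s + 33.4. d₁·d₂ = s^2 + 4.7*s + 5.1.
H(s) = (12*s + 33.4)/(s^2 + 4.7*s + 5.1)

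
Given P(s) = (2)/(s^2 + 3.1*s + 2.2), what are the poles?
Set denominator = 0: s^2 + 3.1*s + 2.2 = (s + 1.1)(s + 2) = 0 → Poles: -1.1, -2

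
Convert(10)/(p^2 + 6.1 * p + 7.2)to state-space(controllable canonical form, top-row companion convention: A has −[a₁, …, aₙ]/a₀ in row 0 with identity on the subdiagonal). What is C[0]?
Reachable canonical form: C = numerator coefficients (right-aligned, zero-padded to length n).
num = 10, C = [[0, 10]].
C[0] = 0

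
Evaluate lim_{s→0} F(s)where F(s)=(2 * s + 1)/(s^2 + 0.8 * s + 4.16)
DC gain = F(0) = num(0)/den(0) = 1/4.16 = 0.2404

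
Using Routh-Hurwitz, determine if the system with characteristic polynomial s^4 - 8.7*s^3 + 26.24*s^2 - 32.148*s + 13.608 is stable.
Routh array:
s^4: [1, 26.24, 13.608]; s^3: [-8.7, -32.148]; s^2: [22.5448, 13.608]; s^1: [-26.8967]; s^0: [13.608]
First column: [1, -8.7, 22.5448, -26.8967, 13.608]. Sign changes = 4.
No, unstable (4 RHP root(s))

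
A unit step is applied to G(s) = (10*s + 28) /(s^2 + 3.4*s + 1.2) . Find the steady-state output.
FVT: lim_{t→∞} y(t) = lim_{s→0} s*Y(s) where Y(s) = G(s)/s.
= lim_{s→0} G(s) = G(0) = num(0)/den(0) = 28/1.2 = 23.33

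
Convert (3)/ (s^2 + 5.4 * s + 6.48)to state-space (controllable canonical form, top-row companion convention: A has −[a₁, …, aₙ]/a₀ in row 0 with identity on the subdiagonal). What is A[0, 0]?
Reachable canonical form for den = s^2 + 5.4*s + 6.48: top row of A = -[a₁,a₂,...,aₙ]/a₀, ones on the subdiagonal, zeros elsewhere.
A = [[-5.4, -6.48], [1, 0]].
A[0,0] = -5.4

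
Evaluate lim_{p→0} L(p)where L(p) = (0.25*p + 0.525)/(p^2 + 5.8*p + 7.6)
DC gain = L(0) = num(0)/den(0) = 0.525/7.6 = 0.06908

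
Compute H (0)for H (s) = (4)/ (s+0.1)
DC gain = H(0) = num(0)/den(0) = 4/0.1 = 40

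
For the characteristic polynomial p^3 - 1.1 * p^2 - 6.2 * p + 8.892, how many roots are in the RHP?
p^3 - 1.1*p^2 - 6.2*p + 8.892 = (p - 1.9)(p - 1.8)(p + 2.6). Poles: -2.6, 1.8, 1.9. RHP poles (Re>0): 2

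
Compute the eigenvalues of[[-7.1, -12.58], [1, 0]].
Eigenvalues solve det(λI - A) = 0.
Characteristic polynomial: λ^2 + 7.1*λ + 12.58 = 0.
Factor: (λ + 3.7)(λ + 3.4) = 0.
Roots: -3.4, -3.7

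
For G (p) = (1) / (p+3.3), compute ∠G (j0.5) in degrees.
Substitute p = j*0.5: G(j0.5) = 0.29623 - 0.0448833j.
∠G(j0.5) = atan2(Im, Re) = atan2(-0.0448833, 0.29623) = -8.62°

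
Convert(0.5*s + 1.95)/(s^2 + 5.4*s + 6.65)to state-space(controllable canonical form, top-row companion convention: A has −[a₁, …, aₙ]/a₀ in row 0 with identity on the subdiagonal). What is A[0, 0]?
Reachable canonical form for den = s^2 + 5.4*s + 6.65: top row of A = -[a₁,a₂,...,aₙ]/a₀, ones on the subdiagonal, zeros elsewhere.
A = [[-5.4, -6.65], [1, 0]].
A[0,0] = -5.4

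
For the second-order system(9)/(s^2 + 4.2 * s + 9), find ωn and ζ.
Standard form: ωn²/(s²+2ζωn·s+ωn²).
const=9=ωn² → ωn=3, s coeff=4.2=2ζωn → ζ=0.7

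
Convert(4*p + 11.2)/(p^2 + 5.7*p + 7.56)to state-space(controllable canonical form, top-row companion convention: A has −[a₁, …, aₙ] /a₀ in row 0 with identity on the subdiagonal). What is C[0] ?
Reachable canonical form: C = numerator coefficients (right-aligned, zero-padded to length n).
num = 4*p + 11.2, C = [[4, 11.2]].
C[0] = 4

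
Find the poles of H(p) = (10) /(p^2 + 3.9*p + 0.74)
Set denominator = 0: p^2 + 3.9*p + 0.74 = (p + 0.2)(p + 3.7) = 0 → Poles: -0.2, -3.7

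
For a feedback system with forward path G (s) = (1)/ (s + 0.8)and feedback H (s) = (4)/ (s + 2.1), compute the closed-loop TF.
Closed-loop T = G/(1+GH).
Numerator: G_num * H_den = s + 2.1.
Denominator: G_den * H_den + G_num * H_num = (s^2 + 2.9*s + 1.68) + (4) = s^2 + 2.9*s + 5.68.
T(s) = (s + 2.1)/(s^2 + 2.9*s + 5.68)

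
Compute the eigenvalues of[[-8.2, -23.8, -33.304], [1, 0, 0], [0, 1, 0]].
Eigenvalues solve det(λI - A) = 0.
Characteristic polynomial: λ^3 + 8.2*λ^2 + 23.8*λ + 33.304 = 0.
Factor: (λ + 4.6)(λ^2 + 3.6*λ + 7.24) = 0.
Roots: -1.8 + 2j, -1.8 - 2j, -4.6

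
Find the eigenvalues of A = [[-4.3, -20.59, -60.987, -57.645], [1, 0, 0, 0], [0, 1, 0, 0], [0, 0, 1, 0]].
Eigenvalues solve det(λI - A) = 0.
Characteristic polynomial: λ^4 + 4.3*λ^3 + 20.59*λ^2 + 60.987*λ + 57.645 = 0.
Factor: (λ + 1.8)(λ + 2.1)(λ^2 + 0.4*λ + 15.25) = 0.
Roots: -0.2 + 3.9j, -0.2 - 3.9j, -1.8, -2.1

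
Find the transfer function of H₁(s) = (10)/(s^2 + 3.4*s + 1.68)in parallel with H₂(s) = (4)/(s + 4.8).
Parallel: H = H₁ + H₂ = (n₁·d₂ + n₂·d₁)/(d₁·d₂).
n₁·d₂ = 10*s + 48. n₂·d₁ = 4*s^2 + 13.6*s + 6.72. Sum = 4*s^2 + 23.6*s + 54.72. d₁·d₂ = s^3 + 8.2*s^2 + 18*s + 8.064.
H(s) = (4*s^2 + 23.6*s + 54.72)/(s^3 + 8.2*s^2 + 18*s + 8.064)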